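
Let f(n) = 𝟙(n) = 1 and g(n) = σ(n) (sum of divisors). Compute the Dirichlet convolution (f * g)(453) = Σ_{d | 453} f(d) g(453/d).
(𝟙 * σ)(453) = 765

Divisors of 453: [1, 3, 151, 453]. For each d | 453:
  d = 1: 𝟙(1) · σ(453/1) = 1 · 608 = 608
  d = 3: 𝟙(3) · σ(453/3) = 1 · 152 = 152
  d = 151: 𝟙(151) · σ(453/151) = 1 · 4 = 4
  d = 453: 𝟙(453) · σ(453/453) = 1 · 1 = 1
Summing: (𝟙 * σ)(453) = 608 + 152 + 4 + 1 = 765.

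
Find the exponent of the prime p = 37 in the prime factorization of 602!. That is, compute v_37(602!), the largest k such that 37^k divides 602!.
v_37(602!) = 16

Legendre's formula: v_p(n!) = Σ_{k ≥ 1} ⌊n / p^k⌋. For p = 37, n = 602, the terms are:
  ⌊602/37^1⌋ = ⌊602/37⌋ = 16
(the next term ⌊602/37^2⌋ = 0, terminating the sum). Summing: v_37(602!) = 16 = 16.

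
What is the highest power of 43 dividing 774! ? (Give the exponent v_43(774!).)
v_43(774!) = 18

Legendre's formula: v_p(n!) = Σ_{k ≥ 1} ⌊n / p^k⌋. For p = 43, n = 774, the terms are:
  ⌊774/43^1⌋ = ⌊774/43⌋ = 18
(the next term ⌊774/43^2⌋ = 0, terminating the sum). Summing: v_43(774!) = 18 = 18.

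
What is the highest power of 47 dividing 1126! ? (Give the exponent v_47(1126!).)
v_47(1126!) = 23

Legendre's formula: v_p(n!) = Σ_{k ≥ 1} ⌊n / p^k⌋. For p = 47, n = 1126, the terms are:
  ⌊1126/47^1⌋ = ⌊1126/47⌋ = 23
(the next term ⌊1126/47^2⌋ = 0, terminating the sum). Summing: v_47(1126!) = 23 = 23.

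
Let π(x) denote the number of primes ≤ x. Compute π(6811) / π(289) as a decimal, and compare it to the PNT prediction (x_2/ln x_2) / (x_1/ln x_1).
π(6811)/π(289) = 876/61 ≈ 14.3607;  PNT prediction ≈ 15.1302.

π(289) = 61 and π(6811) = 876, so π(6811)/π(289) ≈ 14.3607. The PNT-predicted ratio is (6811/ln(6811)) / (289/ln(289)) ≈ 15.1302. The two agree to within a few percent, as expected.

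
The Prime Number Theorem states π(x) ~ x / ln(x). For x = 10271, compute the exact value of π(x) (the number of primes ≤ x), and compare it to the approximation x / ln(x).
π(10271) = 1260;  x/ln(x) ≈ 1111.93;  relative error ≈ 11.75%.

Directly count primes up to 10271: π(10271) = 1260. The PNT approximation gives 10271/ln(10271) ≈ 10271/9.23708 ≈ 1111.93. Relative error (π(x) − x/ln(x)) / π(x) ≈ 11.75%; the approximation is known to undercount slightly (Li(x) is a better estimate).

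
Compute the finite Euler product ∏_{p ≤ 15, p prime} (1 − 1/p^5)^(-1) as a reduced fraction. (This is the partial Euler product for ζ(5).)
∏ = 2548391272552125/2457639696903844

The primes p ≤ 15 are [2, 3, 5, 7, 11, 13]. For each prime, (1 − 1/p^5)^(-1) = p^5 / (p^5 − 1). The product is (1 − 1/2^5)^(-1), (1 − 1/3^5)^(-1), (1 − 1/5^5)^(-1), (1 − 1/7^5)^(-1), (1 − 1/11^5)^(-1), (1 − 1/13^5)^(-1) = ∏ p^5 / (p^5 − 1) = 2548391272552125/2457639696903844.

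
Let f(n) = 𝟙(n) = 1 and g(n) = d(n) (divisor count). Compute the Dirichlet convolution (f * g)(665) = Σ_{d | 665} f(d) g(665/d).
(𝟙 * d)(665) = 27

Divisors of 665: [1, 5, 7, 19, 35, 95, 133, 665]. For each d | 665:
  d = 1: 𝟙(1) · d(665/1) = 1 · 8 = 8
  d = 5: 𝟙(5) · d(665/5) = 1 · 4 = 4
  d = 7: 𝟙(7) · d(665/7) = 1 · 4 = 4
  d = 19: 𝟙(19) · d(665/19) = 1 · 4 = 4
  d = 35: 𝟙(35) · d(665/35) = 1 · 2 = 2
  d = 95: 𝟙(95) · d(665/95) = 1 · 2 = 2
  d = 133: 𝟙(133) · d(665/133) = 1 · 2 = 2
  d = 665: 𝟙(665) · d(665/665) = 1 · 1 = 1
Summing: (𝟙 * d)(665) = 8 + 4 + 4 + 4 + 2 + 2 + 2 + 1 = 27.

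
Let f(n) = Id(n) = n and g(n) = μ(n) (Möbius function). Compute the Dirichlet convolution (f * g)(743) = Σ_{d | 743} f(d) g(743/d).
(Id * μ)(743) = 742

Divisors of 743: [1, 743]. For each d | 743:
  d = 1: Id(1) · μ(743/1) = 1 · -1 = -1
  d = 743: Id(743) · μ(743/743) = 743 · 1 = 743
Summing: (Id * μ)(743) = -1 + 743 = 742.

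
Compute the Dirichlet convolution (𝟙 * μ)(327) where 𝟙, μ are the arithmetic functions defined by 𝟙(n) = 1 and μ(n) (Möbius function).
(𝟙 * μ)(327) = 0

Divisors of 327: [1, 3, 109, 327]. For each d | 327:
  d = 1: 𝟙(1) · μ(327/1) = 1 · 1 = 1
  d = 3: 𝟙(3) · μ(327/3) = 1 · -1 = -1
  d = 109: 𝟙(109) · μ(327/109) = 1 · -1 = -1
  d = 327: 𝟙(327) · μ(327/327) = 1 · 1 = 1
Summing: (𝟙 * μ)(327) = 1 + -1 + -1 + 1 = 0.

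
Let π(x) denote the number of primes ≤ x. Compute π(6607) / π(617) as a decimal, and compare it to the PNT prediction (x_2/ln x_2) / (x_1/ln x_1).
π(6607)/π(617) = 854/113 ≈ 7.5575;  PNT prediction ≈ 7.8217.

π(617) = 113 and π(6607) = 854, so π(6607)/π(617) ≈ 7.5575. The PNT-predicted ratio is (6607/ln(6607)) / (617/ln(617)) ≈ 7.8217. The two agree to within a few percent, as expected.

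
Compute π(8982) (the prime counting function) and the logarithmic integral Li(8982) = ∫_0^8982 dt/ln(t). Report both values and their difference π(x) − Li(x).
π(8982) = 1116;  Li(8982) ≈ 1134.97;  π(x) − Li(x) ≈ -18.97.

Direct count of primes ≤ 8982 gives π(8982) = 1116. Numerical evaluation of the logarithmic integral gives Li(8982) ≈ 1134.97. The difference π(x) − Li(x) ≈ -18.97 is typically negative for small/moderate x (Li(x) overestimates), though Littlewood's theorem shows this sign changes infinitely often.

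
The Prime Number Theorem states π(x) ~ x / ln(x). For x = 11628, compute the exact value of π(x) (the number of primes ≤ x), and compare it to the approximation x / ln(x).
π(11628) = 1398;  x/ln(x) ≈ 1242.15;  relative error ≈ 11.15%.

Directly count primes up to 11628: π(11628) = 1398. The PNT approximation gives 11628/ln(11628) ≈ 11628/9.36117 ≈ 1242.15. Relative error (π(x) − x/ln(x)) / π(x) ≈ 11.15%; the approximation is known to undercount slightly (Li(x) is a better estimate).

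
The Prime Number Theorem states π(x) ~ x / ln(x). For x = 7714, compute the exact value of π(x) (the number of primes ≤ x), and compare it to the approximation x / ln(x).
π(7714) = 978;  x/ln(x) ≈ 861.82;  relative error ≈ 11.88%.

Directly count primes up to 7714: π(7714) = 978. The PNT approximation gives 7714/ln(7714) ≈ 7714/8.95079 ≈ 861.82. Relative error (π(x) − x/ln(x)) / π(x) ≈ 11.88%; the approximation is known to undercount slightly (Li(x) is a better estimate).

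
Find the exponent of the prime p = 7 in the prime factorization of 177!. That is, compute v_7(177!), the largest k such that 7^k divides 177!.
v_7(177!) = 28

Legendre's formula: v_p(n!) = Σ_{k ≥ 1} ⌊n / p^k⌋. For p = 7, n = 177, the terms are:
  ⌊177/7^1⌋ = ⌊177/7⌋ = 25
  ⌊177/7^2⌋ = ⌊177/49⌋ = 3
(the next term ⌊177/7^3⌋ = 0, terminating the sum). Summing: v_7(177!) = 25 + 3 = 28.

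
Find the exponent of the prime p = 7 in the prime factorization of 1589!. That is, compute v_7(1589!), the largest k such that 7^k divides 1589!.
v_7(1589!) = 263

Legendre's formula: v_p(n!) = Σ_{k ≥ 1} ⌊n / p^k⌋. For p = 7, n = 1589, the terms are:
  ⌊1589/7^1⌋ = ⌊1589/7⌋ = 227
  ⌊1589/7^2⌋ = ⌊1589/49⌋ = 32
  ⌊1589/7^3⌋ = ⌊1589/343⌋ = 4
(the next term ⌊1589/7^4⌋ = 0, terminating the sum). Summing: v_7(1589!) = 227 + 32 + 4 = 263.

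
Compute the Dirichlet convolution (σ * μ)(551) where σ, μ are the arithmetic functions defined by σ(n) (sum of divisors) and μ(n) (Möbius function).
(σ * μ)(551) = 551

Divisors of 551: [1, 19, 29, 551]. For each d | 551:
  d = 1: σ(1) · μ(551/1) = 1 · 1 = 1
  d = 19: σ(19) · μ(551/19) = 20 · -1 = -20
  d = 29: σ(29) · μ(551/29) = 30 · -1 = -30
  d = 551: σ(551) · μ(551/551) = 600 · 1 = 600
Summing: (σ * μ)(551) = 1 + -20 + -30 + 600 = 551.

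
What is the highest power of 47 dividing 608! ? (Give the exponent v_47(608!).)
v_47(608!) = 12

Legendre's formula: v_p(n!) = Σ_{k ≥ 1} ⌊n / p^k⌋. For p = 47, n = 608, the terms are:
  ⌊608/47^1⌋ = ⌊608/47⌋ = 12
(the next term ⌊608/47^2⌋ = 0, terminating the sum). Summing: v_47(608!) = 12 = 12.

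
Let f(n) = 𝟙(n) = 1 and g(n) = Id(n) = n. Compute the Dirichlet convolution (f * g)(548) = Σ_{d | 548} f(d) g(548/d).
(𝟙 * Id)(548) = 966

Divisors of 548: [1, 2, 4, 137, 274, 548]. For each d | 548:
  d = 1: 𝟙(1) · Id(548/1) = 1 · 548 = 548
  d = 2: 𝟙(2) · Id(548/2) = 1 · 274 = 274
  d = 4: 𝟙(4) · Id(548/4) = 1 · 137 = 137
  d = 137: 𝟙(137) · Id(548/137) = 1 · 4 = 4
  d = 274: 𝟙(274) · Id(548/274) = 1 · 2 = 2
  d = 548: 𝟙(548) · Id(548/548) = 1 · 1 = 1
Summing: (𝟙 * Id)(548) = 548 + 274 + 137 + 4 + 2 + 1 = 966.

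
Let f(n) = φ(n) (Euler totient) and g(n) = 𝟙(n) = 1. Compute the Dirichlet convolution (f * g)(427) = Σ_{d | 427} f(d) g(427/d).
(φ * 𝟙)(427) = 427

Divisors of 427: [1, 7, 61, 427]. For each d | 427:
  d = 1: φ(1) · 𝟙(427/1) = 1 · 1 = 1
  d = 7: φ(7) · 𝟙(427/7) = 6 · 1 = 6
  d = 61: φ(61) · 𝟙(427/61) = 60 · 1 = 60
  d = 427: φ(427) · 𝟙(427/427) = 360 · 1 = 360
Summing: (φ * 𝟙)(427) = 1 + 6 + 60 + 360 = 427.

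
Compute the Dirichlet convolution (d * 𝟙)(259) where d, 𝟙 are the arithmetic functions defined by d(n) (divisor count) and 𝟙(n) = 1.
(d * 𝟙)(259) = 9

Divisors of 259: [1, 7, 37, 259]. For each d | 259:
  d = 1: d(1) · 𝟙(259/1) = 1 · 1 = 1
  d = 7: d(7) · 𝟙(259/7) = 2 · 1 = 2
  d = 37: d(37) · 𝟙(259/37) = 2 · 1 = 2
  d = 259: d(259) · 𝟙(259/259) = 4 · 1 = 4
Summing: (d * 𝟙)(259) = 1 + 2 + 2 + 4 = 9.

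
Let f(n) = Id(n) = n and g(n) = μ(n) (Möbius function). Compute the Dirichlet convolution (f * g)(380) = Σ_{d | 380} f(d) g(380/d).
(Id * μ)(380) = 144

Divisors of 380: [1, 2, 4, 5, 10, 19, 20, 38, 76, 95, 190, 380]. For each d | 380:
  d = 1: Id(1) · μ(380/1) = 1 · 0 = 0
  d = 2: Id(2) · μ(380/2) = 2 · -1 = -2
  d = 4: Id(4) · μ(380/4) = 4 · 1 = 4
  d = 5: Id(5) · μ(380/5) = 5 · 0 = 0
  d = 10: Id(10) · μ(380/10) = 10 · 1 = 10
  d = 19: Id(19) · μ(380/19) = 19 · 0 = 0
  d = 20: Id(20) · μ(380/20) = 20 · -1 = -20
  d = 38: Id(38) · μ(380/38) = 38 · 1 = 38
  d = 76: Id(76) · μ(380/76) = 76 · -1 = -76
  d = 95: Id(95) · μ(380/95) = 95 · 0 = 0
  d = 190: Id(190) · μ(380/190) = 190 · -1 = -190
  d = 380: Id(380) · μ(380/380) = 380 · 1 = 380
Summing: (Id * μ)(380) = 0 + -2 + 4 + 0 + 10 + 0 + -20 + 38 + -76 + 0 + -190 + 380 = 144.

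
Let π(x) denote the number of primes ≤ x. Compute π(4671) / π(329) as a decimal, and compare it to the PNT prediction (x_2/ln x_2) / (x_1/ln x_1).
π(4671)/π(329) = 631/66 ≈ 9.5606;  PNT prediction ≈ 9.7395.

π(329) = 66 and π(4671) = 631, so π(4671)/π(329) ≈ 9.5606. The PNT-predicted ratio is (4671/ln(4671)) / (329/ln(329)) ≈ 9.7395. The two agree to within a few percent, as expected.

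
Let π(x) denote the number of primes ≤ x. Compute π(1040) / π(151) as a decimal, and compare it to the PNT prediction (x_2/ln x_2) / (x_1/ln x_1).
π(1040)/π(151) = 175/36 ≈ 4.8611;  PNT prediction ≈ 4.9743.

π(151) = 36 and π(1040) = 175, so π(1040)/π(151) ≈ 4.8611. The PNT-predicted ratio is (1040/ln(1040)) / (151/ln(151)) ≈ 4.9743. The two agree to within a few percent, as expected.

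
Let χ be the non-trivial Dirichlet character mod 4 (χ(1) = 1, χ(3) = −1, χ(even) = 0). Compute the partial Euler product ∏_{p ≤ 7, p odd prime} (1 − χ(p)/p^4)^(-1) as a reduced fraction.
∏ = 40516875/40968512

The odd primes p ≤ 7 are [3, 5, 7]. For each, χ(p) = 1 if p ≡ 1 mod 4, χ(p) = −1 if p ≡ 3 mod 4. Taking (1 − χ(p)/p^4)^(-1) = p^4/(p^4 − χ(p)): (1 − (-1)/3^4)^(-1) · (1 − (1)/5^4)^(-1) · (1 − (-1)/7^4)^(-1) = 40516875/40968512.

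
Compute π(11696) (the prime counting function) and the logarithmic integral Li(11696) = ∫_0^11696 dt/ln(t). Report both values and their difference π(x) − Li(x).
π(11696) = 1403;  Li(11696) ≈ 1428.69;  π(x) − Li(x) ≈ -25.69.

Direct count of primes ≤ 11696 gives π(11696) = 1403. Numerical evaluation of the logarithmic integral gives Li(11696) ≈ 1428.69. The difference π(x) − Li(x) ≈ -25.69 is typically negative for small/moderate x (Li(x) overestimates), though Littlewood's theorem shows this sign changes infinitely often.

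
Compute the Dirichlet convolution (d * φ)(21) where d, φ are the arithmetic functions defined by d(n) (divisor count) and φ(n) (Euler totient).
(d * φ)(21) = 32

Divisors of 21: [1, 3, 7, 21]. For each d | 21:
  d = 1: d(1) · φ(21/1) = 1 · 12 = 12
  d = 3: d(3) · φ(21/3) = 2 · 6 = 12
  d = 7: d(7) · φ(21/7) = 2 · 2 = 4
  d = 21: d(21) · φ(21/21) = 4 · 1 = 4
Summing: (d * φ)(21) = 12 + 12 + 4 + 4 = 32.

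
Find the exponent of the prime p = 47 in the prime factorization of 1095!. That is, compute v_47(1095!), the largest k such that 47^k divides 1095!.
v_47(1095!) = 23

Legendre's formula: v_p(n!) = Σ_{k ≥ 1} ⌊n / p^k⌋. For p = 47, n = 1095, the terms are:
  ⌊1095/47^1⌋ = ⌊1095/47⌋ = 23
(the next term ⌊1095/47^2⌋ = 0, terminating the sum). Summing: v_47(1095!) = 23 = 23.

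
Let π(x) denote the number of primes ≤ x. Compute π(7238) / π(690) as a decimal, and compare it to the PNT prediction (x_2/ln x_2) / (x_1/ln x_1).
π(7238)/π(690) = 925/124 ≈ 7.4597;  PNT prediction ≈ 7.7156.

π(690) = 124 and π(7238) = 925, so π(7238)/π(690) ≈ 7.4597. The PNT-predicted ratio is (7238/ln(7238)) / (690/ln(690)) ≈ 7.7156. The two agree to within a few percent, as expected.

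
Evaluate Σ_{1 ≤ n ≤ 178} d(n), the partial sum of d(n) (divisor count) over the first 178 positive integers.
Σ_{n ≤ 178} d(n) = 951

Compute d(n) for each 1 ≤ n ≤ 178: d(1) = 1, d(2) = 2, d(3) = 2, d(4) = 3, d(5) = 2, d(6) = 4, d(7) = 2, d(8) = 4, d(9) = 3, d(10) = 4, d(11) = 2, d(12) = 6, d(13) = 2, d(14) = 4, d(15) = 4, d(16) = 5, d(17) = 2, d(18) = 6, d(19) = 2, d(20) = 6, d(21) = 4, d(22) = 4, d(23) = 2, d(24) = 8, d(25) = 3, d(26) = 4, d(27) = 4, d(28) = 6, d(29) = 2, d(30) = 8, d(31) = 2, d(32) = 6, d(33) = 4, d(34) = 4, d(35) = 4, d(36) = 9, d(37) = 2, d(38) = 4, d(39) = 4, d(40) = 8, d(41) = 2, d(42) = 8, d(43) = 2, d(44) = 6, d(45) = 6, d(46) = 4, d(47) = 2, d(48) = 10, d(49) = 3, d(50) = 6, d(51) = 4, d(52) = 6, d(53) = 2, d(54) = 8, d(55) = 4, d(56) = 8, d(57) = 4, d(58) = 4, d(59) = 2, d(60) = 12, d(61) = 2, d(62) = 4, d(63) = 6, d(64) = 7, d(65) = 4, d(66) = 8, d(67) = 2, d(68) = 6, d(69) = 4, d(70) = 8, d(71) = 2, d(72) = 12, d(73) = 2, d(74) = 4, d(75) = 6, d(76) = 6, d(77) = 4, d(78) = 8, d(79) = 2, d(80) = 10, d(81) = 5, d(82) = 4, d(83) = 2, d(84) = 12, d(85) = 4, d(86) = 4, d(87) = 4, d(88) = 8, d(89) = 2, d(90) = 12, d(91) = 4, d(92) = 6, d(93) = 4, d(94) = 4, d(95) = 4, d(96) = 12, d(97) = 2, d(98) = 6, d(99) = 6, d(100) = 9, d(101) = 2, d(102) = 8, d(103) = 2, d(104) = 8, d(105) = 8, d(106) = 4, d(107) = 2, d(108) = 12, d(109) = 2, d(110) = 8, d(111) = 4, d(112) = 10, d(113) = 2, d(114) = 8, d(115) = 4, d(116) = 6, d(117) = 6, d(118) = 4, d(119) = 4, d(120) = 16, d(121) = 3, d(122) = 4, d(123) = 4, d(124) = 6, d(125) = 4, d(126) = 12, d(127) = 2, d(128) = 8, d(129) = 4, d(130) = 8, d(131) = 2, d(132) = 12, d(133) = 4, d(134) = 4, d(135) = 8, d(136) = 8, d(137) = 2, d(138) = 8, d(139) = 2, d(140) = 12, d(141) = 4, d(142) = 4, d(143) = 4, d(144) = 15, d(145) = 4, d(146) = 4, d(147) = 6, d(148) = 6, d(149) = 2, d(150) = 12, d(151) = 2, d(152) = 8, d(153) = 6, d(154) = 8, d(155) = 4, d(156) = 12, d(157) = 2, d(158) = 4, d(159) = 4, d(160) = 12, d(161) = 4, d(162) = 10, d(163) = 2, d(164) = 6, d(165) = 8, d(166) = 4, d(167) = 2, d(168) = 16, d(169) = 3, d(170) = 8, d(171) = 6, d(172) = 6, d(173) = 2, d(174) = 8, d(175) = 6, d(176) = 10, d(177) = 4, d(178) = 4. Summing all 178 values: 951. (Dirichlet's divisor formula: Σ_{n ≤ x} d(n) = x ln(x) + (2γ − 1) x + O(√x). For x = 178, the asymptotic estimate is ≈ 949.85.)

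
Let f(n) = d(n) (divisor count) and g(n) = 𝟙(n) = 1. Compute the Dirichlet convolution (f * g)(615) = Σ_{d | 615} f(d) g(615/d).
(d * 𝟙)(615) = 27

Divisors of 615: [1, 3, 5, 15, 41, 123, 205, 615]. For each d | 615:
  d = 1: d(1) · 𝟙(615/1) = 1 · 1 = 1
  d = 3: d(3) · 𝟙(615/3) = 2 · 1 = 2
  d = 5: d(5) · 𝟙(615/5) = 2 · 1 = 2
  d = 15: d(15) · 𝟙(615/15) = 4 · 1 = 4
  d = 41: d(41) · 𝟙(615/41) = 2 · 1 = 2
  d = 123: d(123) · 𝟙(615/123) = 4 · 1 = 4
  d = 205: d(205) · 𝟙(615/205) = 4 · 1 = 4
  d = 615: d(615) · 𝟙(615/615) = 8 · 1 = 8
Summing: (d * 𝟙)(615) = 1 + 2 + 2 + 4 + 2 + 4 + 4 + 8 = 27.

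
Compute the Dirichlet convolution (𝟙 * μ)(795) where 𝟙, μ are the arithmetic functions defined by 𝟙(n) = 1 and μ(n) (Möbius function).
(𝟙 * μ)(795) = 0

Divisors of 795: [1, 3, 5, 15, 53, 159, 265, 795]. For each d | 795:
  d = 1: 𝟙(1) · μ(795/1) = 1 · -1 = -1
  d = 3: 𝟙(3) · μ(795/3) = 1 · 1 = 1
  d = 5: 𝟙(5) · μ(795/5) = 1 · 1 = 1
  d = 15: 𝟙(15) · μ(795/15) = 1 · -1 = -1
  d = 53: 𝟙(53) · μ(795/53) = 1 · 1 = 1
  d = 159: 𝟙(159) · μ(795/159) = 1 · -1 = -1
  d = 265: 𝟙(265) · μ(795/265) = 1 · -1 = -1
  d = 795: 𝟙(795) · μ(795/795) = 1 · 1 = 1
Summing: (𝟙 * μ)(795) = -1 + 1 + 1 + -1 + 1 + -1 + -1 + 1 = 0.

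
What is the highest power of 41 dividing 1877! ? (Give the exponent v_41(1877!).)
v_41(1877!) = 46

Legendre's formula: v_p(n!) = Σ_{k ≥ 1} ⌊n / p^k⌋. For p = 41, n = 1877, the terms are:
  ⌊1877/41^1⌋ = ⌊1877/41⌋ = 45
  ⌊1877/41^2⌋ = ⌊1877/1681⌋ = 1
(the next term ⌊1877/41^3⌋ = 0, terminating the sum). Summing: v_41(1877!) = 45 + 1 = 46.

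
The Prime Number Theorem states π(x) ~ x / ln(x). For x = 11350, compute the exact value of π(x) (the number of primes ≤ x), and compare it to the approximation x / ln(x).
π(11350) = 1370;  x/ln(x) ≈ 1215.60;  relative error ≈ 11.27%.

Directly count primes up to 11350: π(11350) = 1370. The PNT approximation gives 11350/ln(11350) ≈ 11350/9.33697 ≈ 1215.60. Relative error (π(x) − x/ln(x)) / π(x) ≈ 11.27%; the approximation is known to undercount slightly (Li(x) is a better estimate).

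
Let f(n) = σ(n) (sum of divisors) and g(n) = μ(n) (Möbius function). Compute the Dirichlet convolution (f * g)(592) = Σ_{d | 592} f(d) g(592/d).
(σ * μ)(592) = 592

Divisors of 592: [1, 2, 4, 8, 16, 37, 74, 148, 296, 592]. For each d | 592:
  d = 1: σ(1) · μ(592/1) = 1 · 0 = 0
  d = 2: σ(2) · μ(592/2) = 3 · 0 = 0
  d = 4: σ(4) · μ(592/4) = 7 · 0 = 0
  d = 8: σ(8) · μ(592/8) = 15 · 1 = 15
  d = 16: σ(16) · μ(592/16) = 31 · -1 = -31
  d = 37: σ(37) · μ(592/37) = 38 · 0 = 0
  d = 74: σ(74) · μ(592/74) = 114 · 0 = 0
  d = 148: σ(148) · μ(592/148) = 266 · 0 = 0
  d = 296: σ(296) · μ(592/296) = 570 · -1 = -570
  d = 592: σ(592) · μ(592/592) = 1178 · 1 = 1178
Summing: (σ * μ)(592) = 0 + 0 + 0 + 15 + -31 + 0 + 0 + 0 + -570 + 1178 = 592.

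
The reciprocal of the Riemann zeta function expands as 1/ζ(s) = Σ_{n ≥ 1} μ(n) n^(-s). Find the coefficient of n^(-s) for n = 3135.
μ(3135) = 1

Factor n = 3135 = 3 · 5 · 11 · 19. μ(n) = 0 if any exponent ≥ 2 (not squarefree); otherwise μ(n) = (−1)^{ω(n)} where ω(n) is the number of distinct prime factors. Applying: μ(3135) = 1.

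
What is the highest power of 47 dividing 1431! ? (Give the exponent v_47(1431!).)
v_47(1431!) = 30

Legendre's formula: v_p(n!) = Σ_{k ≥ 1} ⌊n / p^k⌋. For p = 47, n = 1431, the terms are:
  ⌊1431/47^1⌋ = ⌊1431/47⌋ = 30
(the next term ⌊1431/47^2⌋ = 0, terminating the sum). Summing: v_47(1431!) = 30 = 30.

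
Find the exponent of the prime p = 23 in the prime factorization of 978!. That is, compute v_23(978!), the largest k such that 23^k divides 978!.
v_23(978!) = 43

Legendre's formula: v_p(n!) = Σ_{k ≥ 1} ⌊n / p^k⌋. For p = 23, n = 978, the terms are:
  ⌊978/23^1⌋ = ⌊978/23⌋ = 42
  ⌊978/23^2⌋ = ⌊978/529⌋ = 1
(the next term ⌊978/23^3⌋ = 0, terminating the sum). Summing: v_23(978!) = 42 + 1 = 43.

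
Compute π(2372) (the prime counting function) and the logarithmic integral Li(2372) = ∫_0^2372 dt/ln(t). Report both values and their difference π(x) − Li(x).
π(2372) = 351;  Li(2372) ≈ 363.19;  π(x) − Li(x) ≈ -12.19.

Direct count of primes ≤ 2372 gives π(2372) = 351. Numerical evaluation of the logarithmic integral gives Li(2372) ≈ 363.19. The difference π(x) − Li(x) ≈ -12.19 is typically negative for small/moderate x (Li(x) overestimates), though Littlewood's theorem shows this sign changes infinitely often.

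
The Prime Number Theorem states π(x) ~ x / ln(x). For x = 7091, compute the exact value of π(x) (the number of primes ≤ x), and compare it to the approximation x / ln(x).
π(7091) = 909;  x/ln(x) ≈ 799.74;  relative error ≈ 12.02%.

Directly count primes up to 7091: π(7091) = 909. The PNT approximation gives 7091/ln(7091) ≈ 7091/8.86658 ≈ 799.74. Relative error (π(x) − x/ln(x)) / π(x) ≈ 12.02%; the approximation is known to undercount slightly (Li(x) is a better estimate).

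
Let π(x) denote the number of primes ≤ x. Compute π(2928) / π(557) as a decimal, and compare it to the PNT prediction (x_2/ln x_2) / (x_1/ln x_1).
π(2928)/π(557) = 423/102 ≈ 4.1471;  PNT prediction ≈ 4.1638.

π(557) = 102 and π(2928) = 423, so π(2928)/π(557) ≈ 4.1471. The PNT-predicted ratio is (2928/ln(2928)) / (557/ln(557)) ≈ 4.1638. The two agree to within a few percent, as expected.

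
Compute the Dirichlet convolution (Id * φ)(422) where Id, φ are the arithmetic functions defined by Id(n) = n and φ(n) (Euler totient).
(Id * φ)(422) = 1263

Divisors of 422: [1, 2, 211, 422]. For each d | 422:
  d = 1: Id(1) · φ(422/1) = 1 · 210 = 210
  d = 2: Id(2) · φ(422/2) = 2 · 210 = 420
  d = 211: Id(211) · φ(422/211) = 211 · 1 = 211
  d = 422: Id(422) · φ(422/422) = 422 · 1 = 422
Summing: (Id * φ)(422) = 210 + 420 + 211 + 422 = 1263.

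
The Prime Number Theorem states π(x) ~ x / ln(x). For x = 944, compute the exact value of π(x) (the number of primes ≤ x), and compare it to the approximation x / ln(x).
π(944) = 160;  x/ln(x) ≈ 137.81;  relative error ≈ 13.87%.

Directly count primes up to 944: π(944) = 160. The PNT approximation gives 944/ln(944) ≈ 944/6.85013 ≈ 137.81. Relative error (π(x) − x/ln(x)) / π(x) ≈ 13.87%; the approximation is known to undercount slightly (Li(x) is a better estimate).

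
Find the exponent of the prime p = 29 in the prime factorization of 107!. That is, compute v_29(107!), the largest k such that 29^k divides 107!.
v_29(107!) = 3

Legendre's formula: v_p(n!) = Σ_{k ≥ 1} ⌊n / p^k⌋. For p = 29, n = 107, the terms are:
  ⌊107/29^1⌋ = ⌊107/29⌋ = 3
(the next term ⌊107/29^2⌋ = 0, terminating the sum). Summing: v_29(107!) = 3 = 3.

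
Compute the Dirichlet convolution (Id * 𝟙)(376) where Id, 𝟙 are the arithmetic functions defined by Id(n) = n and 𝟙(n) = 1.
(Id * 𝟙)(376) = 720

Divisors of 376: [1, 2, 4, 8, 47, 94, 188, 376]. For each d | 376:
  d = 1: Id(1) · 𝟙(376/1) = 1 · 1 = 1
  d = 2: Id(2) · 𝟙(376/2) = 2 · 1 = 2
  d = 4: Id(4) · 𝟙(376/4) = 4 · 1 = 4
  d = 8: Id(8) · 𝟙(376/8) = 8 · 1 = 8
  d = 47: Id(47) · 𝟙(376/47) = 47 · 1 = 47
  d = 94: Id(94) · 𝟙(376/94) = 94 · 1 = 94
  d = 188: Id(188) · 𝟙(376/188) = 188 · 1 = 188
  d = 376: Id(376) · 𝟙(376/376) = 376 · 1 = 376
Summing: (Id * 𝟙)(376) = 1 + 2 + 4 + 8 + 47 + 94 + 188 + 376 = 720.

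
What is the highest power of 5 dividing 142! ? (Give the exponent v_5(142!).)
v_5(142!) = 34

Legendre's formula: v_p(n!) = Σ_{k ≥ 1} ⌊n / p^k⌋. For p = 5, n = 142, the terms are:
  ⌊142/5^1⌋ = ⌊142/5⌋ = 28
  ⌊142/5^2⌋ = ⌊142/25⌋ = 5
  ⌊142/5^3⌋ = ⌊142/125⌋ = 1
(the next term ⌊142/5^4⌋ = 0, terminating the sum). Summing: v_5(142!) = 28 + 5 + 1 = 34.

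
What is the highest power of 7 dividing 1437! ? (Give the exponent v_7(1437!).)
v_7(1437!) = 238

Legendre's formula: v_p(n!) = Σ_{k ≥ 1} ⌊n / p^k⌋. For p = 7, n = 1437, the terms are:
  ⌊1437/7^1⌋ = ⌊1437/7⌋ = 205
  ⌊1437/7^2⌋ = ⌊1437/49⌋ = 29
  ⌊1437/7^3⌋ = ⌊1437/343⌋ = 4
(the next term ⌊1437/7^4⌋ = 0, terminating the sum). Summing: v_7(1437!) = 205 + 29 + 4 = 238.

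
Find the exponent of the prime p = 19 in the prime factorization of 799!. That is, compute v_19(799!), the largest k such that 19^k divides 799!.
v_19(799!) = 44

Legendre's formula: v_p(n!) = Σ_{k ≥ 1} ⌊n / p^k⌋. For p = 19, n = 799, the terms are:
  ⌊799/19^1⌋ = ⌊799/19⌋ = 42
  ⌊799/19^2⌋ = ⌊799/361⌋ = 2
(the next term ⌊799/19^3⌋ = 0, terminating the sum). Summing: v_19(799!) = 42 + 2 = 44.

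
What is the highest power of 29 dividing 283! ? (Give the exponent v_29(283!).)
v_29(283!) = 9

Legendre's formula: v_p(n!) = Σ_{k ≥ 1} ⌊n / p^k⌋. For p = 29, n = 283, the terms are:
  ⌊283/29^1⌋ = ⌊283/29⌋ = 9
(the next term ⌊283/29^2⌋ = 0, terminating the sum). Summing: v_29(283!) = 9 = 9.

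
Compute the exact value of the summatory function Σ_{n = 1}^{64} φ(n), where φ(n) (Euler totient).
Σ_{n ≤ 64} φ(n) = 1260

Compute φ(n) for each 1 ≤ n ≤ 64: φ(1) = 1, φ(2) = 1, φ(3) = 2, φ(4) = 2, φ(5) = 4, φ(6) = 2, φ(7) = 6, φ(8) = 4, φ(9) = 6, φ(10) = 4, φ(11) = 10, φ(12) = 4, φ(13) = 12, φ(14) = 6, φ(15) = 8, φ(16) = 8, φ(17) = 16, φ(18) = 6, φ(19) = 18, φ(20) = 8, φ(21) = 12, φ(22) = 10, φ(23) = 22, φ(24) = 8, φ(25) = 20, φ(26) = 12, φ(27) = 18, φ(28) = 12, φ(29) = 28, φ(30) = 8, φ(31) = 30, φ(32) = 16, φ(33) = 20, φ(34) = 16, φ(35) = 24, φ(36) = 12, φ(37) = 36, φ(38) = 18, φ(39) = 24, φ(40) = 16, φ(41) = 40, φ(42) = 12, φ(43) = 42, φ(44) = 20, φ(45) = 24, φ(46) = 22, φ(47) = 46, φ(48) = 16, φ(49) = 42, φ(50) = 20, φ(51) = 32, φ(52) = 24, φ(53) = 52, φ(54) = 18, φ(55) = 40, φ(56) = 24, φ(57) = 36, φ(58) = 28, φ(59) = 58, φ(60) = 16, φ(61) = 60, φ(62) = 30, φ(63) = 36, φ(64) = 32. Summing all 64 values: 1260. (Average order: Σ_{n ≤ x} φ(n) ~ (3/π²) x². For x = 64, (3/π²)·64² ≈ 1245.03.)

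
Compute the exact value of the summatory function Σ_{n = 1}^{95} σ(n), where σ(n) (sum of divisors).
Σ_{n ≤ 95} σ(n) = 7405

Compute σ(n) for each 1 ≤ n ≤ 95: σ(1) = 1, σ(2) = 3, σ(3) = 4, σ(4) = 7, σ(5) = 6, σ(6) = 12, σ(7) = 8, σ(8) = 15, σ(9) = 13, σ(10) = 18, σ(11) = 12, σ(12) = 28, σ(13) = 14, σ(14) = 24, σ(15) = 24, σ(16) = 31, σ(17) = 18, σ(18) = 39, σ(19) = 20, σ(20) = 42, σ(21) = 32, σ(22) = 36, σ(23) = 24, σ(24) = 60, σ(25) = 31, σ(26) = 42, σ(27) = 40, σ(28) = 56, σ(29) = 30, σ(30) = 72, σ(31) = 32, σ(32) = 63, σ(33) = 48, σ(34) = 54, σ(35) = 48, σ(36) = 91, σ(37) = 38, σ(38) = 60, σ(39) = 56, σ(40) = 90, σ(41) = 42, σ(42) = 96, σ(43) = 44, σ(44) = 84, σ(45) = 78, σ(46) = 72, σ(47) = 48, σ(48) = 124, σ(49) = 57, σ(50) = 93, σ(51) = 72, σ(52) = 98, σ(53) = 54, σ(54) = 120, σ(55) = 72, σ(56) = 120, σ(57) = 80, σ(58) = 90, σ(59) = 60, σ(60) = 168, σ(61) = 62, σ(62) = 96, σ(63) = 104, σ(64) = 127, σ(65) = 84, σ(66) = 144, σ(67) = 68, σ(68) = 126, σ(69) = 96, σ(70) = 144, σ(71) = 72, σ(72) = 195, σ(73) = 74, σ(74) = 114, σ(75) = 124, σ(76) = 140, σ(77) = 96, σ(78) = 168, σ(79) = 80, σ(80) = 186, σ(81) = 121, σ(82) = 126, σ(83) = 84, σ(84) = 224, σ(85) = 108, σ(86) = 132, σ(87) = 120, σ(88) = 180, σ(89) = 90, σ(90) = 234, σ(91) = 112, σ(92) = 168, σ(93) = 128, σ(94) = 144, σ(95) = 120. Summing all 95 values: 7405. (Average order: Σ_{n ≤ x} σ(n) ~ (π²/12) x². For x = 95, (π²/12)·95² ≈ 7422.76.)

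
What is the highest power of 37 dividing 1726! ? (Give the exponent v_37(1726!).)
v_37(1726!) = 47

Legendre's formula: v_p(n!) = Σ_{k ≥ 1} ⌊n / p^k⌋. For p = 37, n = 1726, the terms are:
  ⌊1726/37^1⌋ = ⌊1726/37⌋ = 46
  ⌊1726/37^2⌋ = ⌊1726/1369⌋ = 1
(the next term ⌊1726/37^3⌋ = 0, terminating the sum). Summing: v_37(1726!) = 46 + 1 = 47.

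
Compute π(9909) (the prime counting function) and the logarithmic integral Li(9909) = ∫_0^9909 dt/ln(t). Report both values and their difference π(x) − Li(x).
π(9909) = 1222;  Li(9909) ≈ 1236.25;  π(x) − Li(x) ≈ -14.25.

Direct count of primes ≤ 9909 gives π(9909) = 1222. Numerical evaluation of the logarithmic integral gives Li(9909) ≈ 1236.25. The difference π(x) − Li(x) ≈ -14.25 is typically negative for small/moderate x (Li(x) overestimates), though Littlewood's theorem shows this sign changes infinitely often.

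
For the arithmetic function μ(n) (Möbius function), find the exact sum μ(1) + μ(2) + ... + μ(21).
Σ_{n ≤ 21} μ(n) = -2

Compute μ(n) for each 1 ≤ n ≤ 21: μ(1) = 1, μ(2) = -1, μ(3) = -1, μ(4) = 0, μ(5) = -1, μ(6) = 1, μ(7) = -1, μ(8) = 0, μ(9) = 0, μ(10) = 1, μ(11) = -1, μ(12) = 0, μ(13) = -1, μ(14) = 1, μ(15) = 1, μ(16) = 0, μ(17) = -1, μ(18) = 0, μ(19) = -1, μ(20) = 0, μ(21) = 1. Summing all 21 values: -2. (Mertens function M(x) = Σ_{n ≤ x} μ(n); on average M(x) should be small (PNT ⟺ M(x) = o(x)).)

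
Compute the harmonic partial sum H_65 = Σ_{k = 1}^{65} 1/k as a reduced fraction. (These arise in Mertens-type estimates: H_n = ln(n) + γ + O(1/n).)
H_65 = 625192648726870088010174299/131362987122535807501262400

Direct summation: H_65 = 1 + 1/2 + ... + 1/65. The least common denominator is lcm(1, ..., 65) = 1182266884102822267511361600; over this denominator the numerator is 1182266884102822267511361600 + 591133442051411133755680800 + 394088961367607422503787200 + 295566721025705566877840400 + 236453376820564453502272320 + 197044480683803711251893600 + 168895269157546038215908800 + 147783360512852783438920200 + 131362987122535807501262400 + 118226688410282226751136160 + 107478807645711115228305600 + 98522240341901855625946800 + 90943606469447866731643200 + 84447634578773019107954400 + 78817792273521484500757440 + 73891680256426391719460100 + 69545110829577780441844800 + 65681493561267903750631200 + 62224572847516961447966400 + 59113344205141113375568080 + 56298423052515346071969600 + 53739403822855557614152800 + 51402908004470533370059200 + 49261120170950927812973400 + 47290675364112890700454464 + 45471803234723933365821600 + 43787662374178602500420800 + 42223817289386509553977200 + 40767823589752491983150400 + 39408896136760742250378720 + 38137641422671686048753600 + 36945840128213195859730050 + 35826269215237038409435200 + 34772555414788890220922400 + 33779053831509207643181760 + 32840746780633951875315600 + 31953159029806007230036800 + 31112286423758480723983200 + 30314535489815955577214400 + 29556672102570556687784040 + 28835777661044445549057600 + 28149211526257673035984800 + 27494578700065634128171200 + 26869701911427778807076400 + 26272597424507161500252480 + 25701454002235266685029600 + 25154614555379197181092800 + 24630560085475463906486700 + 24127895593935148316558400 + 23645337682056445350227232 + 23181703609859260147281600 + 22735901617361966682910800 + 22306922341562684292667200 + 21893831187089301250210400 + 21495761529142223045661120 + 21111908644693254776988600 + 20741524282505653815988800 + 20383911794876245991575200 + 20038421764454614703582400 + 19704448068380371125189360 + 19381424329554463401825600 + 19068820711335843024376800 + 18766141017505115357323200 + 18472920064106597929865025 + 18188721293889573346328640 = 5626733838541830792091568691, so H_65 = 5626733838541830792091568691/1182266884102822267511361600; reducing by gcd(5626733838541830792091568691, 1182266884102822267511361600) = 9 gives 625192648726870088010174299/131362987122535807501262400 ≈ 4.75928. (The PNT-adjacent estimate ln(65) + γ ≈ 4.75160 matches within O(1/n).)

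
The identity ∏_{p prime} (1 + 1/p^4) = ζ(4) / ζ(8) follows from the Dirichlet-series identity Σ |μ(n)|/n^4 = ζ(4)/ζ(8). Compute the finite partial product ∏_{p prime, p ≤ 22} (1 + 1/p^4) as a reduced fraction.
∏ = 2063478382983759362985032/1914315839042201150180625

The primes p ≤ 22 are [2, 3, 5, 7, 11, 13, 17, 19]. For each, (1 + 1/p^4) = (p^4 + 1)/p^4. Multiplying these fractions over p ∈ [2, 3, 5, 7, 11, 13, 17, 19] gives 2063478382983759362985032/1914315839042201150180625. (In the limit P → ∞ this tends to ζ(4)/ζ(8).)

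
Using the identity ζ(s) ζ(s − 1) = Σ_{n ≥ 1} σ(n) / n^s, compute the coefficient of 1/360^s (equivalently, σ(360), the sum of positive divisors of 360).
σ(360) = 1170

In the product (Σ m^0/m^s)(Σ k / k^s) = Σ (Σ_{d | n} d) / n^s, the coefficient of 1/n^s is σ(n) = Σ_{d | n} d. For n = 360, divisors are [1, 2, 3, 4, 5, 6, 8, 9, 10, 12, 15, 18, 20, 24, 30, 36, 40, 45, 60, 72, 90, 120, 180, 360]; summing: σ(360) = 1170.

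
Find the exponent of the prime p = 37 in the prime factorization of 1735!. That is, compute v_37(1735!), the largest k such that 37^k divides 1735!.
v_37(1735!) = 47

Legendre's formula: v_p(n!) = Σ_{k ≥ 1} ⌊n / p^k⌋. For p = 37, n = 1735, the terms are:
  ⌊1735/37^1⌋ = ⌊1735/37⌋ = 46
  ⌊1735/37^2⌋ = ⌊1735/1369⌋ = 1
(the next term ⌊1735/37^3⌋ = 0, terminating the sum). Summing: v_37(1735!) = 46 + 1 = 47.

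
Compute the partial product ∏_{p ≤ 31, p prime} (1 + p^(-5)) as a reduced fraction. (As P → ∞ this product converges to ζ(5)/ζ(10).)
∏ = 63844361159480726970812326794206836752384/61631932954678205462623400894081119262815

The primes p ≤ 31 are [2, 3, 5, 7, 11, 13, 17, 19, 23, 29, 31]. For each, (1 + 1/p^5) = (p^5 + 1)/p^5. Multiplying these fractions over p ∈ [2, 3, 5, 7, 11, 13, 17, 19, 23, 29, 31] gives 63844361159480726970812326794206836752384/61631932954678205462623400894081119262815. (In the limit P → ∞ this tends to ζ(5)/ζ(10).)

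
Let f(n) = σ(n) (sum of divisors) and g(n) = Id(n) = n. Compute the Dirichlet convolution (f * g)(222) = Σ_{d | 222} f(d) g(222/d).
(σ * Id)(222) = 2625

Divisors of 222: [1, 2, 3, 6, 37, 74, 111, 222]. For each d | 222:
  d = 1: σ(1) · Id(222/1) = 1 · 222 = 222
  d = 2: σ(2) · Id(222/2) = 3 · 111 = 333
  d = 3: σ(3) · Id(222/3) = 4 · 74 = 296
  d = 6: σ(6) · Id(222/6) = 12 · 37 = 444
  d = 37: σ(37) · Id(222/37) = 38 · 6 = 228
  d = 74: σ(74) · Id(222/74) = 114 · 3 = 342
  d = 111: σ(111) · Id(222/111) = 152 · 2 = 304
  d = 222: σ(222) · Id(222/222) = 456 · 1 = 456
Summing: (σ * Id)(222) = 222 + 333 + 296 + 444 + 228 + 342 + 304 + 456 = 2625.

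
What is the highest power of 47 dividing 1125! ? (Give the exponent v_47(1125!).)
v_47(1125!) = 23

Legendre's formula: v_p(n!) = Σ_{k ≥ 1} ⌊n / p^k⌋. For p = 47, n = 1125, the terms are:
  ⌊1125/47^1⌋ = ⌊1125/47⌋ = 23
(the next term ⌊1125/47^2⌋ = 0, terminating the sum). Summing: v_47(1125!) = 23 = 23.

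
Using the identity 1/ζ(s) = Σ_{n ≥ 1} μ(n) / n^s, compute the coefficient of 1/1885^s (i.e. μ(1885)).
μ(1885) = -1

Factor n = 1885 = 5 · 13 · 29. μ(n) = 0 if any exponent ≥ 2 (not squarefree); otherwise μ(n) = (−1)^{ω(n)} where ω(n) is the number of distinct prime factors. Applying: μ(1885) = -1.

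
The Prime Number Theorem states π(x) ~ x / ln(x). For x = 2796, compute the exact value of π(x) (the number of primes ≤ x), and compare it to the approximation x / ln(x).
π(2796) = 406;  x/ln(x) ≈ 352.32;  relative error ≈ 13.22%.

Directly count primes up to 2796: π(2796) = 406. The PNT approximation gives 2796/ln(2796) ≈ 2796/7.93595 ≈ 352.32. Relative error (π(x) − x/ln(x)) / π(x) ≈ 13.22%; the approximation is known to undercount slightly (Li(x) is a better estimate).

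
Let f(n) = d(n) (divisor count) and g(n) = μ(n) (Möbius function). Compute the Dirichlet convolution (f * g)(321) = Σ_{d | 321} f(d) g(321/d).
(d * μ)(321) = 1

Divisors of 321: [1, 3, 107, 321]. For each d | 321:
  d = 1: d(1) · μ(321/1) = 1 · 1 = 1
  d = 3: d(3) · μ(321/3) = 2 · -1 = -2
  d = 107: d(107) · μ(321/107) = 2 · -1 = -2
  d = 321: d(321) · μ(321/321) = 4 · 1 = 4
Summing: (d * μ)(321) = 1 + -2 + -2 + 4 = 1.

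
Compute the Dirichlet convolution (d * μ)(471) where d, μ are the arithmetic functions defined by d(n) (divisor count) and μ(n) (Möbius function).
(d * μ)(471) = 1

Divisors of 471: [1, 3, 157, 471]. For each d | 471:
  d = 1: d(1) · μ(471/1) = 1 · 1 = 1
  d = 3: d(3) · μ(471/3) = 2 · -1 = -2
  d = 157: d(157) · μ(471/157) = 2 · -1 = -2
  d = 471: d(471) · μ(471/471) = 4 · 1 = 4
Summing: (d * μ)(471) = 1 + -2 + -2 + 4 = 1.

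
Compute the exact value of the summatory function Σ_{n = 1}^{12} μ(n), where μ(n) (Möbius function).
Σ_{n ≤ 12} μ(n) = -2

Compute μ(n) for each 1 ≤ n ≤ 12: μ(1) = 1, μ(2) = -1, μ(3) = -1, μ(4) = 0, μ(5) = -1, μ(6) = 1, μ(7) = -1, μ(8) = 0, μ(9) = 0, μ(10) = 1, μ(11) = -1, μ(12) = 0. Summing all 12 values: -2. (Mertens function M(x) = Σ_{n ≤ x} μ(n); on average M(x) should be small (PNT ⟺ M(x) = o(x)).)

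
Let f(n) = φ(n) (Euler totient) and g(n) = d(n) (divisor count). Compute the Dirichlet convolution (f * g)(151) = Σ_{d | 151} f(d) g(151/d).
(φ * d)(151) = 152

Divisors of 151: [1, 151]. For each d | 151:
  d = 1: φ(1) · d(151/1) = 1 · 2 = 2
  d = 151: φ(151) · d(151/151) = 150 · 1 = 150
Summing: (φ * d)(151) = 2 + 150 = 152.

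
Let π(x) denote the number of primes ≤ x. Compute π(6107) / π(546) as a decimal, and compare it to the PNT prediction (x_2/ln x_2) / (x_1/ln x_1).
π(6107)/π(546) = 796/100 ≈ 7.9600;  PNT prediction ≈ 8.0869.

π(546) = 100 and π(6107) = 796, so π(6107)/π(546) ≈ 7.9600. The PNT-predicted ratio is (6107/ln(6107)) / (546/ln(546)) ≈ 8.0869. The two agree to within a few percent, as expected.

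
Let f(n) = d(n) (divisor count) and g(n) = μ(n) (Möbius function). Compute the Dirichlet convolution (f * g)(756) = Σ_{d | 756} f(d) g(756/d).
(d * μ)(756) = 1

Divisors of 756: [1, 2, 3, 4, 6, 7, 9, 12, 14, 18, 21, 27, 28, 36, 42, 54, 63, 84, 108, 126, 189, 252, 378, 756]. For each d | 756:
  d = 1: d(1) · μ(756/1) = 1 · 0 = 0
  d = 2: d(2) · μ(756/2) = 2 · 0 = 0
  d = 3: d(3) · μ(756/3) = 2 · 0 = 0
  d = 4: d(4) · μ(756/4) = 3 · 0 = 0
  d = 6: d(6) · μ(756/6) = 4 · 0 = 0
  d = 7: d(7) · μ(756/7) = 2 · 0 = 0
  d = 9: d(9) · μ(756/9) = 3 · 0 = 0
  d = 12: d(12) · μ(756/12) = 6 · 0 = 0
  d = 14: d(14) · μ(756/14) = 4 · 0 = 0
  d = 18: d(18) · μ(756/18) = 6 · -1 = -6
  d = 21: d(21) · μ(756/21) = 4 · 0 = 0
  d = 27: d(27) · μ(756/27) = 4 · 0 = 0
  d = 28: d(28) · μ(756/28) = 6 · 0 = 0
  d = 36: d(36) · μ(756/36) = 9 · 1 = 9
  d = 42: d(42) · μ(756/42) = 8 · 0 = 0
  d = 54: d(54) · μ(756/54) = 8 · 1 = 8
  d = 63: d(63) · μ(756/63) = 6 · 0 = 0
  d = 84: d(84) · μ(756/84) = 12 · 0 = 0
  d = 108: d(108) · μ(756/108) = 12 · -1 = -12
  d = 126: d(126) · μ(756/126) = 12 · 1 = 12
  d = 189: d(189) · μ(756/189) = 8 · 0 = 0
  d = 252: d(252) · μ(756/252) = 18 · -1 = -18
  d = 378: d(378) · μ(756/378) = 16 · -1 = -16
  d = 756: d(756) · μ(756/756) = 24 · 1 = 24
Summing: (d * μ)(756) = 0 + 0 + 0 + 0 + 0 + 0 + 0 + 0 + 0 + -6 + 0 + 0 + 0 + 9 + 0 + 8 + 0 + 0 + -12 + 12 + 0 + -18 + -16 + 24 = 1.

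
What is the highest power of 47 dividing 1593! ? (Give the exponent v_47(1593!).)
v_47(1593!) = 33

Legendre's formula: v_p(n!) = Σ_{k ≥ 1} ⌊n / p^k⌋. For p = 47, n = 1593, the terms are:
  ⌊1593/47^1⌋ = ⌊1593/47⌋ = 33
(the next term ⌊1593/47^2⌋ = 0, terminating the sum). Summing: v_47(1593!) = 33 = 33.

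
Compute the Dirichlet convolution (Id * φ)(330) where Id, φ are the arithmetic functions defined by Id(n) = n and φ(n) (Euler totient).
(Id * φ)(330) = 2835

Divisors of 330: [1, 2, 3, 5, 6, 10, 11, 15, 22, 30, 33, 55, 66, 110, 165, 330]. For each d | 330:
  d = 1: Id(1) · φ(330/1) = 1 · 80 = 80
  d = 2: Id(2) · φ(330/2) = 2 · 80 = 160
  d = 3: Id(3) · φ(330/3) = 3 · 40 = 120
  d = 5: Id(5) · φ(330/5) = 5 · 20 = 100
  d = 6: Id(6) · φ(330/6) = 6 · 40 = 240
  d = 10: Id(10) · φ(330/10) = 10 · 20 = 200
  d = 11: Id(11) · φ(330/11) = 11 · 8 = 88
  d = 15: Id(15) · φ(330/15) = 15 · 10 = 150
  d = 22: Id(22) · φ(330/22) = 22 · 8 = 176
  d = 30: Id(30) · φ(330/30) = 30 · 10 = 300
  d = 33: Id(33) · φ(330/33) = 33 · 4 = 132
  d = 55: Id(55) · φ(330/55) = 55 · 2 = 110
  d = 66: Id(66) · φ(330/66) = 66 · 4 = 264
  d = 110: Id(110) · φ(330/110) = 110 · 2 = 220
  d = 165: Id(165) · φ(330/165) = 165 · 1 = 165
  d = 330: Id(330) · φ(330/330) = 330 · 1 = 330
Summing: (Id * φ)(330) = 80 + 160 + 120 + 100 + 240 + 200 + 88 + 150 + 176 + 300 + 132 + 110 + 264 + 220 + 165 + 330 = 2835.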